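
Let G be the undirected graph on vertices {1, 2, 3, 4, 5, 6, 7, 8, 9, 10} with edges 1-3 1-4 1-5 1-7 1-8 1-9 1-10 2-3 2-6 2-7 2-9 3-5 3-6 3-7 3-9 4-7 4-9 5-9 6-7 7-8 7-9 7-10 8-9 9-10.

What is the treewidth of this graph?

3

A width-3 tree decomposition is:
Bags: B1 = {1, 7, 8, 9}  B2 = {1, 3, 7, 9}  B3 = {2, 3, 7, 9}  B4 = {1, 3, 5, 9}  B5 = {1, 4, 7, 9}  B6 = {2, 3, 6, 7}  B7 = {1, 7, 9, 10}
Tree: B1–B2, B2–B3, B2–B4, B2–B5, B3–B6, B1–B7
The largest bag has 4 vertices, giving width 3; this decomposition certifies tw(G) ≤ 3. On the other hand G contains the 4-clique {1, 3, 5, 9}. A clique must lie in a single bag of any decomposition, so no decomposition can have width below 3. Hence tw(G) = 3 exactly.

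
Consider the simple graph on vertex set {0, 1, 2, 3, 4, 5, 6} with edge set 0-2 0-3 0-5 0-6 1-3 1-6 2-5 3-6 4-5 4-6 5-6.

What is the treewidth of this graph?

2

A width-2 tree decomposition is:
Bags: B1 = {0, 3, 6}  B2 = {0, 5, 6}  B3 = {1, 3, 6}  B4 = {4, 5, 6}  B5 = {0, 2, 5}
Tree: B1–B2, B1–B3, B2–B4, B2–B5
The largest bag has 3 vertices, giving width 2; this decomposition certifies tw(G) ≤ 2. For the lower bound, the 3 vertices {0, 2, 5} are pairwise adjacent, and any tree decomposition puts a clique entirely inside one bag — forcing width ≥ 2. The upper and lower bounds meet at 2, so that is the treewidth.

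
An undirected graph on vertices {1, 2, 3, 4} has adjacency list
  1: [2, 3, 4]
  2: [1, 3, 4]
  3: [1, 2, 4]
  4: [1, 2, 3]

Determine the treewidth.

3

A width-3 tree decomposition is:
Bags: B1 = {1, 2, 3, 4}
Tree: (single bag)
A single bag containing all 4 vertices is trivially a valid decomposition of width 3. For the lower bound, the 4 vertices {1, 2, 3, 4} are pairwise adjacent, and any tree decomposition puts a clique entirely inside one bag — forcing width ≥ 3. Therefore the treewidth is 3.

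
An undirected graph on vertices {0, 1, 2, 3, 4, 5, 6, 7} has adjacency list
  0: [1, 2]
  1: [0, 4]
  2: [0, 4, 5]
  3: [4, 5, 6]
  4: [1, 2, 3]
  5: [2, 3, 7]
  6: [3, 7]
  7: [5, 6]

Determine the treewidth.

A width-2 tree decomposition is:
Bags: B1 = {5, 6, 7}  B2 = {3, 5, 6}  B3 = {2, 3, 5}  B4 = {2, 3, 4}  B5 = {0, 2, 4}  B6 = {0, 1, 4}
Tree: B1–B2, B2–B3, B3–B4, B4–B5, B5–B6
Every bag has size at most 3, so the width is 3 − 1 = 2 and tw(G) ≤ 2. For the lower bound, G contains the cycle 7–6–3–5–7, so G is not a forest; only forests have treewidth ≤ 1, hence tw(G) ≥ 2. Combining the bounds, tw(G) = 2.

2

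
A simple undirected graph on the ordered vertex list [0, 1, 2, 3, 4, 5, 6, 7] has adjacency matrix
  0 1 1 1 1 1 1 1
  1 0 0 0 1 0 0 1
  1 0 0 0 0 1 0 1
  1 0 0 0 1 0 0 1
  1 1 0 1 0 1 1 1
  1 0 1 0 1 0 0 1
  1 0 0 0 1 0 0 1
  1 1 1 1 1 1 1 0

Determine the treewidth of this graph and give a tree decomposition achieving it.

Each bag holds 4 vertices, so the decomposition has width 3, which upper-bounds the treewidth. For the lower bound, the 4 vertices {0, 2, 5, 7} are pairwise adjacent, and any tree decomposition puts a clique entirely inside one bag — forcing width ≥ 3. Hence tw(G) = 3 exactly.

Treewidth 3.
One such decomposition:
Bags: B1 = {0, 4, 5, 7}  B2 = {0, 1, 4, 7}  B3 = {0, 3, 4, 7}  B4 = {0, 2, 5, 7}  B5 = {0, 4, 6, 7}
Tree: B1–B2, B1–B3, B1–B4, B3–B5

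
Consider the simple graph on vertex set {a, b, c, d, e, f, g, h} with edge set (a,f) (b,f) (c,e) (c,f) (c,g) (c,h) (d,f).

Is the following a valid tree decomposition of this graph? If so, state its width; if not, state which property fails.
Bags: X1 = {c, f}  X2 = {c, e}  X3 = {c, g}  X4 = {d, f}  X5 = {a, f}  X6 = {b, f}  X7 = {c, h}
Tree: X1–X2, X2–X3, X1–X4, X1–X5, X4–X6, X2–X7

Yes; width 1.

Vertex coverage: the bags together contain {a, b, c, d, e, f, g, h}, the full vertex set. Edge coverage: each edge of G has both endpoints in at least one bag. Running intersection: for every vertex, the bags containing it form a connected subtree. All three properties hold, so this is a valid tree decomposition of width max|bag| − 1 = 1, and hence tw(G) ≤ 1.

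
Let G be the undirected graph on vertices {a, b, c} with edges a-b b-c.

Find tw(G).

1

A width-1 tree decomposition is:
Bags: B1 = {a, b}  B2 = {b, c}
Tree: B1–B2
Every bag has size at most 2, so the width is 2 − 1 = 1 and tw(G) ≤ 1. Since G has at least one edge (e.g. a–b), it is not an edgeless graph, so tw(G) ≥ 1. Combining the bounds, tw(G) = 1.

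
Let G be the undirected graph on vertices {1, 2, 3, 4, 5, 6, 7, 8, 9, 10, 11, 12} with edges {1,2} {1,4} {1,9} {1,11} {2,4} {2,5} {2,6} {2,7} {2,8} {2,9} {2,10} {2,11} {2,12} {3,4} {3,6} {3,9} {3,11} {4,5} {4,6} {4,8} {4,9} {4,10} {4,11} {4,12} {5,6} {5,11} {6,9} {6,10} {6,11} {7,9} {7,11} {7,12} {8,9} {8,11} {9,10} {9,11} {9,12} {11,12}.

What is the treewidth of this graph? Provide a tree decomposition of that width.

Every bag has size at most 5, so the width is 5 − 1 = 4 and tw(G) ≤ 4. On the other hand G contains the 5-clique {2, 4, 6, 9, 10}. A clique must lie in a single bag of any decomposition, so no decomposition can have width below 4. Hence tw(G) = 4 exactly.

Treewidth 4.
Bags: B1 = {2, 4, 6, 9, 10}  B2 = {2, 4, 6, 9, 11}  B3 = {2, 4, 9, 11, 12}  B4 = {3, 4, 6, 9, 11}  B5 = {2, 7, 9, 11, 12}  B6 = {2, 4, 5, 6, 11}  B7 = {2, 4, 8, 9, 11}  B8 = {1, 2, 4, 9, 11}
Tree: B1–B2, B2–B3, B2–B4, B3–B5, B2–B6, B2–B7, B7–B8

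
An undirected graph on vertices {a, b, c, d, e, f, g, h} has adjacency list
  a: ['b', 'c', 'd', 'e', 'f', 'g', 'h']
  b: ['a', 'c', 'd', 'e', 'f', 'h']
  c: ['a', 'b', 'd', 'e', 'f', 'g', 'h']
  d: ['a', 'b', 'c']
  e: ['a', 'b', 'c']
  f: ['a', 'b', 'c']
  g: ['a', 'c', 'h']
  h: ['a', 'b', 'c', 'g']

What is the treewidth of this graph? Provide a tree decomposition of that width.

Treewidth 3.
Bags: B1 = {a, b, c, d}  B2 = {a, b, c, e}  B3 = {a, b, c, h}  B4 = {a, c, g, h}  B5 = {a, b, c, f}
Tree: B1–B2, B1–B3, B3–B4, B2–B5

Each bag holds 4 vertices, so the decomposition has width 3, which upper-bounds the treewidth. Conversely, {a, c, g, h} is a clique of size 4, and the vertices of any clique must share a bag in every tree decomposition; so some bag has ≥ 4 vertices and tw(G) ≥ 3. Combining the bounds, tw(G) = 3.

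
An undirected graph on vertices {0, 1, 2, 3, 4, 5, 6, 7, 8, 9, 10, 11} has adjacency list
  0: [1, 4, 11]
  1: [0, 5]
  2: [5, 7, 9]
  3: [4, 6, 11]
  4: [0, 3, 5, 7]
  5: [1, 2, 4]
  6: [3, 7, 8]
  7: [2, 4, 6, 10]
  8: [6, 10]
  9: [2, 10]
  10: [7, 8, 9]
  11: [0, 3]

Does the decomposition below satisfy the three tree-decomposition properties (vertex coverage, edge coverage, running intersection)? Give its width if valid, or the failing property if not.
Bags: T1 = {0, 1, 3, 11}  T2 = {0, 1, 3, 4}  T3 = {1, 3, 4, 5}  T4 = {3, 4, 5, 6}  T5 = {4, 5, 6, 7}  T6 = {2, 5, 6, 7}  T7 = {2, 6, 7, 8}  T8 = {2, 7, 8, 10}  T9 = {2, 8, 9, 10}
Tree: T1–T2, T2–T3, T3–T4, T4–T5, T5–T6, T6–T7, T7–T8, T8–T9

Every vertex of G appears in some bag (union = {0, 1, 2, 3, 4, 5, 6, 7, 8, 9, 10, 11}); every edge is covered by a bag; and for each vertex v the set of bags containing v is connected in the bag tree. The decomposition is therefore valid. The largest bag has 4 vertices, so the width is 3.

Yes; width 3.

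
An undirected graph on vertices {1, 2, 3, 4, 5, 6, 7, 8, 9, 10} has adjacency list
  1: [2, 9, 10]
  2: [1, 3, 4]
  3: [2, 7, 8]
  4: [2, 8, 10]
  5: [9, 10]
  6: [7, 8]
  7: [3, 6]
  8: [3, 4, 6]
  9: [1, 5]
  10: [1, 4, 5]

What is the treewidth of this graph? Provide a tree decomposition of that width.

Every bag has size at most 3, so the width is 3 − 1 = 2 and tw(G) ≤ 2. Since 7–6–8–3–7 is a cycle in G, G is not acyclic. Forests are exactly the graphs of treewidth ≤ 1, so tw(G) ≥ 2. The upper and lower bounds meet at 2, so that is the treewidth.

Treewidth 2.
One such decomposition:
Bags: B1 = {3, 6, 7}  B2 = {3, 6, 8}  B3 = {2, 3, 8}  B4 = {2, 4, 8}  B5 = {1, 2, 4}  B6 = {1, 4, 10}  B7 = {1, 9, 10}  B8 = {5, 9, 10}
Tree: B1–B2, B2–B3, B3–B4, B4–B5, B5–B6, B6–B7, B7–B8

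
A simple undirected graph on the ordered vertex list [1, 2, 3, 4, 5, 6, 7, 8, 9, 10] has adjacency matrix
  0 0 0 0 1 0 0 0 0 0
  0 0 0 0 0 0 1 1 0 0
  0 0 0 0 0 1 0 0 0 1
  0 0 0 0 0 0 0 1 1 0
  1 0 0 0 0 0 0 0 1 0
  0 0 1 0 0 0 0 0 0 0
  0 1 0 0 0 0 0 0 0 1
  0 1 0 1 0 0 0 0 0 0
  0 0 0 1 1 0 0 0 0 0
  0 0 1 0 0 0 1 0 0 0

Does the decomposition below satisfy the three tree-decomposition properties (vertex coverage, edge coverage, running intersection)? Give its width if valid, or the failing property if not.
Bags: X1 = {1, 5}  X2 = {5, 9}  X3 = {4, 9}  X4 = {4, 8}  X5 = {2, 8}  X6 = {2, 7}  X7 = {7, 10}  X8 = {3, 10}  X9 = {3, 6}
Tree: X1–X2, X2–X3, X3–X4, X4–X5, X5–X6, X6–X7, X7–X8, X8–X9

Yes; width 1.

Every vertex of G appears in some bag (union = {1, 2, 3, 4, 5, 6, 7, 8, 9, 10}); every edge is covered by a bag; and for each vertex v the set of bags containing v is connected in the bag tree. The decomposition is therefore valid. The largest bag has 2 vertices, so the width is 1.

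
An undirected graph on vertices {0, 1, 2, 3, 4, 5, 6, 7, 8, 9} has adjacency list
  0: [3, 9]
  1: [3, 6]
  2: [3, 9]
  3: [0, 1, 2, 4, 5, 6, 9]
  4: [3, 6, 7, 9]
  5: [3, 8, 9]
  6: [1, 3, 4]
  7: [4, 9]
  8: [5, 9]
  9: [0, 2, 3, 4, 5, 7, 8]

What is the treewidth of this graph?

A width-2 tree decomposition is:
Bags: B1 = {3, 4, 9}  B2 = {0, 3, 9}  B3 = {3, 5, 9}  B4 = {2, 3, 9}  B5 = {3, 4, 6}  B6 = {1, 3, 6}  B7 = {4, 7, 9}  B8 = {5, 8, 9}
Tree: B1–B2, B1–B3, B3–B4, B1–B5, B5–B6, B1–B7, B3–B8
Each bag holds 3 vertices, so the decomposition has width 2, which upper-bounds the treewidth. For the lower bound, the 3 vertices {5, 8, 9} are pairwise adjacent, and any tree decomposition puts a clique entirely inside one bag — forcing width ≥ 2. Therefore the treewidth is 2.

2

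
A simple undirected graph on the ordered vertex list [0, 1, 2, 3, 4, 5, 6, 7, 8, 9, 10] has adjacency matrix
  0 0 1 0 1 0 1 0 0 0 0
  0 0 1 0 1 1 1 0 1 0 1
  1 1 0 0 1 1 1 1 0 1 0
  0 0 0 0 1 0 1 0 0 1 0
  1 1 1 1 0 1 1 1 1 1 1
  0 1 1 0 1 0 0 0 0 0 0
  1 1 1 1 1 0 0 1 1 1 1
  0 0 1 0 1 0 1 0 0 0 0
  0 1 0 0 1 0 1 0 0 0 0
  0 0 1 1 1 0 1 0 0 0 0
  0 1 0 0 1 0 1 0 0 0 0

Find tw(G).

A width-3 tree decomposition is:
Bags: B1 = {3, 4, 6, 9}  B2 = {2, 4, 6, 9}  B3 = {1, 2, 4, 6}  B4 = {2, 4, 6, 7}  B5 = {0, 2, 4, 6}  B6 = {1, 4, 6, 10}  B7 = {1, 4, 6, 8}  B8 = {1, 2, 4, 5}
Tree: B1–B2, B2–B3, B2–B4, B3–B5, B3–B6, B6–B7, B3–B8
Every bag has size at most 4, so the width is 4 − 1 = 3 and tw(G) ≤ 3. For the lower bound, the 4 vertices {1, 2, 4, 5} are pairwise adjacent, and any tree decomposition puts a clique entirely inside one bag — forcing width ≥ 3. Therefore the treewidth is 3.

3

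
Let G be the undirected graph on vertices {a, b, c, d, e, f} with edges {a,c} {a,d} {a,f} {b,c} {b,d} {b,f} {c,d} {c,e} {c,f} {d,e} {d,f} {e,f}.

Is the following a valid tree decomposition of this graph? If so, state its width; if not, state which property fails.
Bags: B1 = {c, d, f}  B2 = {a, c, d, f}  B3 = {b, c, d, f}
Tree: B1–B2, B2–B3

No — vertex e appears in no bag.

A tree decomposition must satisfy three properties: every vertex lies in some bag; for every edge, both endpoints lie together in some bag; and for every vertex, the bags containing it form a connected subtree. Here vertex e appears in no bag, so the decomposition is invalid.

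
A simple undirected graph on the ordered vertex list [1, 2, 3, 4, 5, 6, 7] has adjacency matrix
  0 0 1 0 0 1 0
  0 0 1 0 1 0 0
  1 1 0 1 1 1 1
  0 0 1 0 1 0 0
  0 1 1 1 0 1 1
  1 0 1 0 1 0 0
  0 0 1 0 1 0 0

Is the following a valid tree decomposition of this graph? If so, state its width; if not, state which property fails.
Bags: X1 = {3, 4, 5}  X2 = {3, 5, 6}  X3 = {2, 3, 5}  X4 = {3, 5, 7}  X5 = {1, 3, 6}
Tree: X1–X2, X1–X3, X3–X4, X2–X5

Yes; width 2.

Vertex coverage: the bags together contain {1, 2, 3, 4, 5, 6, 7}, the full vertex set. Edge coverage: each edge of G has both endpoints in at least one bag. Running intersection: for every vertex, the bags containing it form a connected subtree. All three properties hold, so this is a valid tree decomposition of width max|bag| − 1 = 2, and hence tw(G) ≤ 2.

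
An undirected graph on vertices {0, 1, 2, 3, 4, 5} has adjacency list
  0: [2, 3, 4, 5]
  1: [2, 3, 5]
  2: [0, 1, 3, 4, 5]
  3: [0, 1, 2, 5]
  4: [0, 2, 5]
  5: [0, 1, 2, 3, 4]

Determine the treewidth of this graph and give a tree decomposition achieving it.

Treewidth 3.
Bags: B1 = {0, 2, 3, 5}  B2 = {0, 2, 4, 5}  B3 = {1, 2, 3, 5}
Tree: B1–B2, B1–B3

Each bag holds 4 vertices, so the decomposition has width 3, which upper-bounds the treewidth. For the lower bound, the 4 vertices {0, 2, 3, 5} are pairwise adjacent, and any tree decomposition puts a clique entirely inside one bag — forcing width ≥ 3. Combining the bounds, tw(G) = 3.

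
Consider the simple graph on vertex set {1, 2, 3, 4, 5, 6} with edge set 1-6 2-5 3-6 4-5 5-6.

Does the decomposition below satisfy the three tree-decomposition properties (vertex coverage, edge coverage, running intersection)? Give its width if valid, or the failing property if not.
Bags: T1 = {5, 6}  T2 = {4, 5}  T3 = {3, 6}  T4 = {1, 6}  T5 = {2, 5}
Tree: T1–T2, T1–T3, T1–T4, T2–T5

Checking the three conditions: (i) the bags cover all of {1, 2, 3, 4, 5, 6}; (ii) for each edge, some bag contains both endpoints; (iii) the bags containing any fixed vertex form a subtree. All hold, so the decomposition is valid with width 2 − 1 = 1.

Yes; width 1.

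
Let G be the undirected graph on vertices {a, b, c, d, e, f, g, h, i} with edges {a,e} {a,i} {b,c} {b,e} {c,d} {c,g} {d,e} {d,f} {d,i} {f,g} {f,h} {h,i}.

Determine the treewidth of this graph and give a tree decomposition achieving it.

Treewidth 3.
One such decomposition:
Bags: B1 = {a, e, h, i}  B2 = {d, e, h, i}  B3 = {d, e, f, h}  B4 = {b, d, e, f}  B5 = {b, c, d, f}  B6 = {b, c, f, g}
Tree: B1–B2, B2–B3, B3–B4, B4–B5, B5–B6

Every bag has size at most 4, so the width is 4 − 1 = 3 and tw(G) ≤ 3. For the lower bound: the 4 vertex sets {a,h,i}, {e}, {d}, {b,c,f,g} are disjoint, each induces a connected subgraph, and every pair is joined by at least one edge of G. Contracting each set to a single vertex therefore yields K_{4} as a minor, and since treewidth is minor-monotone, tw(G) ≥ tw(K_{4}) = 3. The upper and lower bounds meet at 3, so that is the treewidth.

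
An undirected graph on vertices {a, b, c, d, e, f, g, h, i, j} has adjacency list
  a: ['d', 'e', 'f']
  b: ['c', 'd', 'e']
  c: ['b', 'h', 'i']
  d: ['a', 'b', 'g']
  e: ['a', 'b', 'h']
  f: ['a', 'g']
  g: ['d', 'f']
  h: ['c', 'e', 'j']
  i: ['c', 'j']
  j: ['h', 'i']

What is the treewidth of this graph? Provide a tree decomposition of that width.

Treewidth 2.
Bags: B1 = {a, f, g}  B2 = {a, d, g}  B3 = {a, d, e}  B4 = {b, d, e}  B5 = {b, e, h}  B6 = {b, c, h}  B7 = {c, h, j}  B8 = {c, i, j}
Tree: B1–B2, B2–B3, B3–B4, B4–B5, B5–B6, B6–B7, B7–B8

The largest bag has 3 vertices, giving width 2; this decomposition certifies tw(G) ≤ 2. The edges f–g–d–a–f form a cycle, so G is not a tree and its treewidth is at least 2. Hence tw(G) = 2 exactly.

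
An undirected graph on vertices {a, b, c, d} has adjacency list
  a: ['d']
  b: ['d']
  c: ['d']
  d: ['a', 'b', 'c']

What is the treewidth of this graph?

1

A width-1 tree decomposition is:
Bags: B1 = {a, d}  B2 = {c, d}  B3 = {b, d}
Tree: B1–B2, B2–B3
The largest bag has 2 vertices, giving width 1; this decomposition certifies tw(G) ≤ 1. Since G has at least one edge (e.g. a–d), it is not an edgeless graph, so tw(G) ≥ 1. Therefore the treewidth is 1.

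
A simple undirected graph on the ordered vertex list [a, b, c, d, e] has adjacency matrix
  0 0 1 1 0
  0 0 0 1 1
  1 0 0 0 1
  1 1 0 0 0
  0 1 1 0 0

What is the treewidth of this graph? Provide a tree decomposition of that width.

Treewidth 2.
One optimal decomposition is:
Bags: B1 = {a, b, d}  B2 = {a, b, c}  B3 = {b, c, e}
Tree: B1–B2, B2–B3

The largest bag has 3 vertices, giving width 2; this decomposition certifies tw(G) ≤ 2. For the lower bound, G contains the cycle b–d–a–c–e–b, so G is not a forest; only forests have treewidth ≤ 1, hence tw(G) ≥ 2. Hence tw(G) = 2 exactly.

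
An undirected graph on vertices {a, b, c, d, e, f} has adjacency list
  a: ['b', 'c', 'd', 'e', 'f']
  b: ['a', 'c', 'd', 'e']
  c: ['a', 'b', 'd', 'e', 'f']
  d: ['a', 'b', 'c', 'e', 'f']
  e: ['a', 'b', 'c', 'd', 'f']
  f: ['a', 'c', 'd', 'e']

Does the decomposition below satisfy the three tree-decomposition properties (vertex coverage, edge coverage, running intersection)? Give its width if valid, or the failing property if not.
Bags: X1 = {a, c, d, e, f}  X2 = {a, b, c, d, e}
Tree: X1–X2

Checking the three conditions: (i) the bags cover all of {a, b, c, d, e, f}; (ii) for each edge, some bag contains both endpoints; (iii) the bags containing any fixed vertex form a subtree. All hold, so the decomposition is valid with width 5 − 1 = 4.

Yes; width 4.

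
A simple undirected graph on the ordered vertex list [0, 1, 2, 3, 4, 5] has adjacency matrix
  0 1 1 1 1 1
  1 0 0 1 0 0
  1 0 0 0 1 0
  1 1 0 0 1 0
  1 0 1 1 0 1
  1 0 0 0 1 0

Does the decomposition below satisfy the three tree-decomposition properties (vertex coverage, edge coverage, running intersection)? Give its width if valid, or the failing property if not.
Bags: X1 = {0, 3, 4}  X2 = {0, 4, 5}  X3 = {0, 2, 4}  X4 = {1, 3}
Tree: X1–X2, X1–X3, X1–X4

No — edge (0,1) lies in no bag.

A tree decomposition must satisfy three properties: every vertex lies in some bag; for every edge, both endpoints lie together in some bag; and for every vertex, the bags containing it form a connected subtree. Here edge (0,1) lies in no bag, so the decomposition is invalid.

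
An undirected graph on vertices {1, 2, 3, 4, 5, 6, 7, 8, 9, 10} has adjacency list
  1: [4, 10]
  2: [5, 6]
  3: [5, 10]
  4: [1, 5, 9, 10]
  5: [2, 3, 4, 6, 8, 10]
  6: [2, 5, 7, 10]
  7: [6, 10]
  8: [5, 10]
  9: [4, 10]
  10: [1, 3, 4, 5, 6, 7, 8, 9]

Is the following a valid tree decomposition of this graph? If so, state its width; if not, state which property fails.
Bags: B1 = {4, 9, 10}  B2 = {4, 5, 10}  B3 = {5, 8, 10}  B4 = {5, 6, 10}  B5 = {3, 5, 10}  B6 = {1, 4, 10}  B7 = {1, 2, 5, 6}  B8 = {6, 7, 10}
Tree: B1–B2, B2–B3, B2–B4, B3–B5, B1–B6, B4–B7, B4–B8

A tree decomposition must satisfy three properties: every vertex lies in some bag; for every edge, both endpoints lie together in some bag; and for every vertex, the bags containing it form a connected subtree. Here bags containing vertex 1 are not connected in the tree, so the decomposition is invalid.

No — bags containing vertex 1 are not connected in the tree.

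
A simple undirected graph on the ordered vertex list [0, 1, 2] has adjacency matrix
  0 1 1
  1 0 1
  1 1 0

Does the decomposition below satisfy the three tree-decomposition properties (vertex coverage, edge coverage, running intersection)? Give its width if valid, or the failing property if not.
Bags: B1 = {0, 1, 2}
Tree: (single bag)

Vertex coverage: the bags together contain {0, 1, 2}, the full vertex set. Edge coverage: each edge of G has both endpoints in at least one bag. Running intersection: for every vertex, the bags containing it form a connected subtree. All three properties hold, so this is a valid tree decomposition of width max|bag| − 1 = 2, and hence tw(G) ≤ 2.

Yes; width 2.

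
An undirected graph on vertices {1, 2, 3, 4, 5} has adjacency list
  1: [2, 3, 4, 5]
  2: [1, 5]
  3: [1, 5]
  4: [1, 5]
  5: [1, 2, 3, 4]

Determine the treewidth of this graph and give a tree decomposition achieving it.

Treewidth 2.
Bags: B1 = {1, 4, 5}  B2 = {1, 3, 5}  B3 = {1, 2, 5}
Tree: B1–B2, B2–B3

The largest bag has 3 vertices, giving width 2; this decomposition certifies tw(G) ≤ 2. On the other hand G contains the 3-clique {1, 2, 5}. A clique must lie in a single bag of any decomposition, so no decomposition can have width below 2. Therefore the treewidth is 2.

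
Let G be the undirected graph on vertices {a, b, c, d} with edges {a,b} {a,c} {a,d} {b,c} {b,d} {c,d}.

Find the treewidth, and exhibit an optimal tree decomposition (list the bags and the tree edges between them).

Treewidth 3.
One optimal decomposition is:
Bags: B1 = {a, b, c, d}
Tree: (single bag)

A single bag containing all 4 vertices is trivially a valid decomposition of width 3. On the other hand G contains the 4-clique {a, b, c, d}. A clique must lie in a single bag of any decomposition, so no decomposition can have width below 3. Combining the bounds, tw(G) = 3.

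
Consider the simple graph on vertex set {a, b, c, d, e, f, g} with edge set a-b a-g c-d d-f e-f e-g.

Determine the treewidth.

A width-1 tree decomposition is:
Bags: B1 = {a, b}  B2 = {a, g}  B3 = {e, g}  B4 = {e, f}  B5 = {d, f}  B6 = {c, d}
Tree: B1–B2, B2–B3, B3–B4, B4–B5, B5–B6
Every bag has size at most 2, so the width is 2 − 1 = 1 and tw(G) ≤ 1. Any graph with an edge has treewidth ≥ 1, and G has the edge b–a. The upper and lower bounds meet at 1, so that is the treewidth.

1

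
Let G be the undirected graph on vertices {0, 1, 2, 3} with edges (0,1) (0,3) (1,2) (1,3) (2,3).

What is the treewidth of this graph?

A width-2 tree decomposition is:
Bags: B1 = {0, 1, 3}  B2 = {1, 2, 3}
Tree: B1–B2
Each bag holds 3 vertices, so the decomposition has width 2, which upper-bounds the treewidth. Conversely, {0, 1, 3} is a clique of size 3, and the vertices of any clique must share a bag in every tree decomposition; so some bag has ≥ 3 vertices and tw(G) ≥ 2. Combining the bounds, tw(G) = 2.

2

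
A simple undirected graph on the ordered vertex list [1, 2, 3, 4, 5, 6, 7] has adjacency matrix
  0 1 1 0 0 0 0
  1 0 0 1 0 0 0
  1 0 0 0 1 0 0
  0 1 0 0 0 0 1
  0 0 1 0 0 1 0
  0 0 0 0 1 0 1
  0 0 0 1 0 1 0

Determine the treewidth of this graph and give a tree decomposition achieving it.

The largest bag has 3 vertices, giving width 2; this decomposition certifies tw(G) ≤ 2. Since 3–5–6–7–4–2–1–3 is a cycle in G, G is not acyclic. Forests are exactly the graphs of treewidth ≤ 1, so tw(G) ≥ 2. Combining the bounds, tw(G) = 2.

Treewidth 2.
One optimal decomposition is:
Bags: B1 = {3, 5, 6}  B2 = {3, 6, 7}  B3 = {3, 4, 7}  B4 = {2, 3, 4}  B5 = {1, 2, 3}
Tree: B1–B2, B2–B3, B3–B4, B4–B5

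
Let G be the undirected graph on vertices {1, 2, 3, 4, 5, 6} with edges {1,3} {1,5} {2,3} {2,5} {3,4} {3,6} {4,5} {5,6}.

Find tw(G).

2

A width-2 tree decomposition is:
Bags: B1 = {3, 5, 6}  B2 = {2, 3, 5}  B3 = {3, 4, 5}  B4 = {1, 3, 5}
Tree: B1–B2, B2–B3, B3–B4
Each bag holds 3 vertices, so the decomposition has width 2, which upper-bounds the treewidth. Since 5–6–3–2–5 is a cycle in G, G is not acyclic. Forests are exactly the graphs of treewidth ≤ 1, so tw(G) ≥ 2. Hence tw(G) = 2 exactly.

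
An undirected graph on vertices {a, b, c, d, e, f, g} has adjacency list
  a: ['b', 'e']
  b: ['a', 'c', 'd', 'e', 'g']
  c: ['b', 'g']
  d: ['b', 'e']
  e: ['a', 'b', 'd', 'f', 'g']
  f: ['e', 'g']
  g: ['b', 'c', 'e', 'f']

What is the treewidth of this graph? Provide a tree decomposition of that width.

Every bag has size at most 3, so the width is 3 − 1 = 2 and tw(G) ≤ 2. For the lower bound, the 3 vertices {e, f, g} are pairwise adjacent, and any tree decomposition puts a clique entirely inside one bag — forcing width ≥ 2. Therefore the treewidth is 2.

Treewidth 2.
One such decomposition:
Bags: B1 = {b, d, e}  B2 = {a, b, e}  B3 = {b, e, g}  B4 = {e, f, g}  B5 = {b, c, g}
Tree: B1–B2, B2–B3, B3–B4, B3–B5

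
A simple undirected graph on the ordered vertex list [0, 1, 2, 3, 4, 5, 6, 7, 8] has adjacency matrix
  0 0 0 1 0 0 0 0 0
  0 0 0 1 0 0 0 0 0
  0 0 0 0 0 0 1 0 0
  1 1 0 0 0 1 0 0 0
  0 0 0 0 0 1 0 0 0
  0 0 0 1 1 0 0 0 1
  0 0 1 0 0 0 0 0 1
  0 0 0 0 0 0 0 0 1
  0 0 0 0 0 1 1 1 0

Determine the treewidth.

A width-1 tree decomposition is:
Bags: B1 = {6, 8}  B2 = {5, 8}  B3 = {7, 8}  B4 = {2, 6}  B5 = {3, 5}  B6 = {1, 3}  B7 = {0, 3}  B8 = {4, 5}
Tree: B1–B2, B1–B3, B1–B4, B2–B5, B5–B6, B6–B7, B2–B8
Every bag has size at most 2, so the width is 2 − 1 = 1 and tw(G) ≤ 1. Any graph with an edge has treewidth ≥ 1, and G has the edge 6–8. The upper and lower bounds meet at 1, so that is the treewidth.

1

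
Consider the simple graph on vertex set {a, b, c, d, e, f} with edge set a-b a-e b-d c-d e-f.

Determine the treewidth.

A width-1 tree decomposition is:
Bags: B1 = {e, f}  B2 = {a, e}  B3 = {a, b}  B4 = {b, d}  B5 = {c, d}
Tree: B1–B2, B2–B3, B3–B4, B4–B5
The largest bag has 2 vertices, giving width 1; this decomposition certifies tw(G) ≤ 1. G has an edge, so its treewidth is at least 1. Hence tw(G) = 1 exactly.

1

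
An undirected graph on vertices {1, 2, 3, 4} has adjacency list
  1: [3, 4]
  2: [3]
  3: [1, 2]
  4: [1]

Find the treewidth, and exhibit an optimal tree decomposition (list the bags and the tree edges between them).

Every bag has size at most 2, so the width is 2 − 1 = 1 and tw(G) ≤ 1. G has an edge, so its treewidth is at least 1. The upper and lower bounds meet at 1, so that is the treewidth.

Treewidth 1.
One such decomposition:
Bags: B1 = {1, 4}  B2 = {1, 3}  B3 = {2, 3}
Tree: B1–B2, B2–B3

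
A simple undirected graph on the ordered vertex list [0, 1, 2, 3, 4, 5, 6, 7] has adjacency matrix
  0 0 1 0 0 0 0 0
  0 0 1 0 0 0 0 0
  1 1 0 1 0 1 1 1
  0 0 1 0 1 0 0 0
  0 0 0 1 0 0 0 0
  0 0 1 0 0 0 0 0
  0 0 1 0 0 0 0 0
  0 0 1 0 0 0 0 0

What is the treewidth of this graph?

1

A width-1 tree decomposition is:
Bags: B1 = {2, 5}  B2 = {2, 7}  B3 = {2, 6}  B4 = {0, 2}  B5 = {2, 3}  B6 = {3, 4}  B7 = {1, 2}
Tree: B1–B2, B1–B3, B3–B4, B2–B5, B5–B6, B4–B7
Each bag holds 2 vertices, so the decomposition has width 1, which upper-bounds the treewidth. G has an edge, so its treewidth is at least 1. Therefore the treewidth is 1.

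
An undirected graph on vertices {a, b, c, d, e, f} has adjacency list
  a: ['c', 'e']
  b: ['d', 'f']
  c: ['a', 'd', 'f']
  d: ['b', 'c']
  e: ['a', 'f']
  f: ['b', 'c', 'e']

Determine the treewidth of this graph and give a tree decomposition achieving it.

Treewidth 2.
One such decomposition:
Bags: B1 = {a, e, f}  B2 = {a, c, f}  B3 = {b, c, f}  B4 = {b, c, d}
Tree: B1–B2, B2–B3, B3–B4

Every bag has size at most 3, so the width is 3 − 1 = 2 and tw(G) ≤ 2. The edges e–a–c–f–e form a cycle, so G is not a tree and its treewidth is at least 2. Combining the bounds, tw(G) = 2.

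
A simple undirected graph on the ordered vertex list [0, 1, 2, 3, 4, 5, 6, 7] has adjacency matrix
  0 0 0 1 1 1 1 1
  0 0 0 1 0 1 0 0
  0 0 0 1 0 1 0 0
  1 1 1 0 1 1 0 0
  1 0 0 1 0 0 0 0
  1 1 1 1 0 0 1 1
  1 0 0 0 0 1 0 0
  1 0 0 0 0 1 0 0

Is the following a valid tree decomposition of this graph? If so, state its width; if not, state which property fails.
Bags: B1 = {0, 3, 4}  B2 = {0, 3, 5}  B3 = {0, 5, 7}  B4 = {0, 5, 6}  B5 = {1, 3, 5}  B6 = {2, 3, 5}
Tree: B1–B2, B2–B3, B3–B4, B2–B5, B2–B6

Yes; width 2.

Vertex coverage: the bags together contain {0, 1, 2, 3, 4, 5, 6, 7}, the full vertex set. Edge coverage: each edge of G has both endpoints in at least one bag. Running intersection: for every vertex, the bags containing it form a connected subtree. All three properties hold, so this is a valid tree decomposition of width max|bag| − 1 = 2, and hence tw(G) ≤ 2.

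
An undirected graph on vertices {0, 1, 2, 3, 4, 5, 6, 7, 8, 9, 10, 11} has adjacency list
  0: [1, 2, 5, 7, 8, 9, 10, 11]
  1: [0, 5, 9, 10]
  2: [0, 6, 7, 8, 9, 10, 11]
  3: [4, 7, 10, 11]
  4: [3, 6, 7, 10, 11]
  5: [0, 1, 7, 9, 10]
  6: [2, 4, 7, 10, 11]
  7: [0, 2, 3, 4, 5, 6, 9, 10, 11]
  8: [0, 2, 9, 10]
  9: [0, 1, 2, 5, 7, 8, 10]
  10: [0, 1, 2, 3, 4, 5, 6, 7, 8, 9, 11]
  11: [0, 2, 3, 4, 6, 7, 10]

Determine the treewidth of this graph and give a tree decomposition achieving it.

The largest bag has 5 vertices, giving width 4; this decomposition certifies tw(G) ≤ 4. On the other hand G contains the 5-clique {0, 2, 8, 9, 10}. A clique must lie in a single bag of any decomposition, so no decomposition can have width below 4. Combining the bounds, tw(G) = 4.

Treewidth 4.
Bags: B1 = {0, 2, 7, 10, 11}  B2 = {2, 6, 7, 10, 11}  B3 = {0, 2, 7, 9, 10}  B4 = {4, 6, 7, 10, 11}  B5 = {0, 5, 7, 9, 10}  B6 = {0, 1, 5, 9, 10}  B7 = {3, 4, 7, 10, 11}  B8 = {0, 2, 8, 9, 10}
Tree: B1–B2, B1–B3, B2–B4, B3–B5, B5–B6, B4–B7, B3–B8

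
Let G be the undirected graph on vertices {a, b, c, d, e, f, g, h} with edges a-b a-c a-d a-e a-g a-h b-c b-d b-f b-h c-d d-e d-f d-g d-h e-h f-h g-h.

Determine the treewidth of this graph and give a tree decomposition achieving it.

Treewidth 3.
Bags: B1 = {b, d, f, h}  B2 = {a, b, d, h}  B3 = {a, d, e, h}  B4 = {a, d, g, h}  B5 = {a, b, c, d}
Tree: B1–B2, B2–B3, B2–B4, B2–B5

Every bag has size at most 4, so the width is 4 − 1 = 3 and tw(G) ≤ 3. On the other hand G contains the 4-clique {a, d, g, h}. A clique must lie in a single bag of any decomposition, so no decomposition can have width below 3. Therefore the treewidth is 3.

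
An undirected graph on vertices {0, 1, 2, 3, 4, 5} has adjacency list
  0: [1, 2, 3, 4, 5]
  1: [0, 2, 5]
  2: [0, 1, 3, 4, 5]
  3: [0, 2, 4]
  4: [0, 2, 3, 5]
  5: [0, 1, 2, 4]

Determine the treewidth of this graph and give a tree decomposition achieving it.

Treewidth 3.
Bags: B1 = {0, 2, 4, 5}  B2 = {0, 1, 2, 5}  B3 = {0, 2, 3, 4}
Tree: B1–B2, B1–B3

Each bag holds 4 vertices, so the decomposition has width 3, which upper-bounds the treewidth. For the lower bound, the 4 vertices {0, 1, 2, 5} are pairwise adjacent, and any tree decomposition puts a clique entirely inside one bag — forcing width ≥ 3. Hence tw(G) = 3 exactly.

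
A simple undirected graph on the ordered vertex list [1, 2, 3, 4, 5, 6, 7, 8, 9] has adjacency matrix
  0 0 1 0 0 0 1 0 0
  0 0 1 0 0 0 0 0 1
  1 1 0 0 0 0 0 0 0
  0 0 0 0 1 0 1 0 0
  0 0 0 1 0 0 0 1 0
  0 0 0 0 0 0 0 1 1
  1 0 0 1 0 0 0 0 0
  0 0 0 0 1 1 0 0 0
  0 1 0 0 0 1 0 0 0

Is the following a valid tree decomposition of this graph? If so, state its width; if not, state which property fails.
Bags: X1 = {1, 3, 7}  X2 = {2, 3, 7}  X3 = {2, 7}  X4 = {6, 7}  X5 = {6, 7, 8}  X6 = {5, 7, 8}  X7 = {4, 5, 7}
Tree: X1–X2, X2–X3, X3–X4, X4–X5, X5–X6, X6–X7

No — vertex 9 appears in no bag.

A tree decomposition must satisfy three properties: every vertex lies in some bag; for every edge, both endpoints lie together in some bag; and for every vertex, the bags containing it form a connected subtree. Here vertex 9 appears in no bag, so the decomposition is invalid.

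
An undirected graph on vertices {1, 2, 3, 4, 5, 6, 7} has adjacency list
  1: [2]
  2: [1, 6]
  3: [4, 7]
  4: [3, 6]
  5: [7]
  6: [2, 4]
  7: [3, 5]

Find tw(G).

A width-1 tree decomposition is:
Bags: B1 = {1, 2}  B2 = {2, 6}  B3 = {4, 6}  B4 = {3, 4}  B5 = {3, 7}  B6 = {5, 7}
Tree: B1–B2, B2–B3, B3–B4, B4–B5, B5–B6
The largest bag has 2 vertices, giving width 1; this decomposition certifies tw(G) ≤ 1. Since G has at least one edge (e.g. 1–2), it is not an edgeless graph, so tw(G) ≥ 1. Combining the bounds, tw(G) = 1.

1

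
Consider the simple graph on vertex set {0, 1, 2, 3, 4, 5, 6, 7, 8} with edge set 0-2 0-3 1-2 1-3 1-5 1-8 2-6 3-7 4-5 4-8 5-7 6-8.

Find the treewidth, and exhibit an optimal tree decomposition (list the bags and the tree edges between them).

Treewidth 3.
One such decomposition:
Bags: B1 = {4, 5, 6, 8}  B2 = {1, 5, 6, 8}  B3 = {1, 2, 5, 6}  B4 = {1, 2, 5, 7}  B5 = {1, 2, 3, 7}  B6 = {0, 2, 3, 7}
Tree: B1–B2, B2–B3, B3–B4, B4–B5, B5–B6

Every bag has size at most 4, so the width is 4 − 1 = 3 and tw(G) ≤ 3. For the lower bound: the 4 vertex sets {4,6,8}, {5}, {1}, {0,2,3,7} are disjoint, each induces a connected subgraph, and every pair is joined by at least one edge of G. Contracting each set to a single vertex therefore yields K_{4} as a minor, and since treewidth is minor-monotone, tw(G) ≥ tw(K_{4}) = 3. Combining the bounds, tw(G) = 3.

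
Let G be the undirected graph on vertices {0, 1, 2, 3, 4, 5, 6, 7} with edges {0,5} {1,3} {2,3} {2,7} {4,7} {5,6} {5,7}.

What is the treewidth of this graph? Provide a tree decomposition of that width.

Treewidth 1.
Bags: B1 = {2, 3}  B2 = {2, 7}  B3 = {5, 7}  B4 = {4, 7}  B5 = {0, 5}  B6 = {1, 3}  B7 = {5, 6}
Tree: B1–B2, B2–B3, B2–B4, B3–B5, B1–B6, B5–B7

The largest bag has 2 vertices, giving width 1; this decomposition certifies tw(G) ≤ 1. Any graph with an edge has treewidth ≥ 1, and G has the edge 3–2. The upper and lower bounds meet at 1, so that is the treewidth.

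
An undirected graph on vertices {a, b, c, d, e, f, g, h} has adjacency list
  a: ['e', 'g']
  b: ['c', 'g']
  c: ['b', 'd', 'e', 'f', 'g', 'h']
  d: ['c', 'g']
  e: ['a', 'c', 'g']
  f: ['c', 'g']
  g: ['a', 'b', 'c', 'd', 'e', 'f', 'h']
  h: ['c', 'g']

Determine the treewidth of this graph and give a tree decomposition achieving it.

The largest bag has 3 vertices, giving width 2; this decomposition certifies tw(G) ≤ 2. Conversely, {c, d, g} is a clique of size 3, and the vertices of any clique must share a bag in every tree decomposition; so some bag has ≥ 3 vertices and tw(G) ≥ 2. Hence tw(G) = 2 exactly.

Treewidth 2.
One such decomposition:
Bags: B1 = {b, c, g}  B2 = {c, e, g}  B3 = {c, f, g}  B4 = {c, d, g}  B5 = {a, e, g}  B6 = {c, g, h}
Tree: B1–B2, B1–B3, B2–B4, B2–B5, B3–B6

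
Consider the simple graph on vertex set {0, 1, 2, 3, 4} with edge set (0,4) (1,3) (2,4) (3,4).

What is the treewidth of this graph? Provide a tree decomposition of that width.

Treewidth 1.
Bags: B1 = {3, 4}  B2 = {1, 3}  B3 = {2, 4}  B4 = {0, 4}
Tree: B1–B2, B1–B3, B3–B4

Every bag has size at most 2, so the width is 2 − 1 = 1 and tw(G) ≤ 1. Since G has at least one edge (e.g. 3–4), it is not an edgeless graph, so tw(G) ≥ 1. Hence tw(G) = 1 exactly.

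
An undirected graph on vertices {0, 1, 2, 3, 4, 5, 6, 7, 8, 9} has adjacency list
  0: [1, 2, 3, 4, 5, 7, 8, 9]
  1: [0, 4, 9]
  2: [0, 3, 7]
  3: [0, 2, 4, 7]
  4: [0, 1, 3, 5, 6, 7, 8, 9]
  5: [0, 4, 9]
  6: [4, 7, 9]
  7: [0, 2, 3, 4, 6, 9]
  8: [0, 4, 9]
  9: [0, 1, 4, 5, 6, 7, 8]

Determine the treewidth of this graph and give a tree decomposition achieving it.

Every bag has size at most 4, so the width is 4 − 1 = 3 and tw(G) ≤ 3. For the lower bound, the 4 vertices {0, 2, 3, 7} are pairwise adjacent, and any tree decomposition puts a clique entirely inside one bag — forcing width ≥ 3. The upper and lower bounds meet at 3, so that is the treewidth.

Treewidth 3.
One optimal decomposition is:
Bags: B1 = {0, 3, 4, 7}  B2 = {0, 4, 7, 9}  B3 = {0, 1, 4, 9}  B4 = {0, 2, 3, 7}  B5 = {0, 4, 8, 9}  B6 = {4, 6, 7, 9}  B7 = {0, 4, 5, 9}
Tree: B1–B2, B2–B3, B1–B4, B3–B5, B2–B6, B3–B7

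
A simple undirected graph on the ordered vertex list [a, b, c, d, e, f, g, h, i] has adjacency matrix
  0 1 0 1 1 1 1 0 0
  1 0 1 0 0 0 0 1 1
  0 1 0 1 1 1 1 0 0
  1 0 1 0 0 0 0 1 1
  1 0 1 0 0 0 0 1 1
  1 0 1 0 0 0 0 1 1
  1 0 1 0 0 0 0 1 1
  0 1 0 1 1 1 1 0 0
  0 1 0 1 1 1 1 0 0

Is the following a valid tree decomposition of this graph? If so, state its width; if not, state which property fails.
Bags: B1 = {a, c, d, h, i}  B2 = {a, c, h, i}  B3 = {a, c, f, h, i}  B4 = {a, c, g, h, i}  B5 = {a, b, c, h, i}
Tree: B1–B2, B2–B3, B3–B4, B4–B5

No — vertex e appears in no bag.

A tree decomposition must satisfy three properties: every vertex lies in some bag; for every edge, both endpoints lie together in some bag; and for every vertex, the bags containing it form a connected subtree. Here vertex e appears in no bag, so the decomposition is invalid.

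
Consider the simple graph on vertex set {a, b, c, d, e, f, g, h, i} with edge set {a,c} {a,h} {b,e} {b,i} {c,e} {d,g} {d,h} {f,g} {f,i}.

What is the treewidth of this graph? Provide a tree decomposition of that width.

The largest bag has 3 vertices, giving width 2; this decomposition certifies tw(G) ≤ 2. The edges e–b–i–f–g–d–h–a–c–e form a cycle, so G is not a tree and its treewidth is at least 2. Combining the bounds, tw(G) = 2.

Treewidth 2.
One such decomposition:
Bags: B1 = {b, e, i}  B2 = {e, f, i}  B3 = {e, f, g}  B4 = {d, e, g}  B5 = {d, e, h}  B6 = {a, e, h}  B7 = {a, c, e}
Tree: B1–B2, B2–B3, B3–B4, B4–B5, B5–B6, B6–B7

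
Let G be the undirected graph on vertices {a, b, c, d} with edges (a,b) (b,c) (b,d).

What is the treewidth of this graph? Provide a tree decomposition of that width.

Every bag has size at most 2, so the width is 2 − 1 = 1 and tw(G) ≤ 1. G has an edge, so its treewidth is at least 1. Therefore the treewidth is 1.

Treewidth 1.
Bags: B1 = {b, d}  B2 = {a, b}  B3 = {b, c}
Tree: B1–B2, B1–B3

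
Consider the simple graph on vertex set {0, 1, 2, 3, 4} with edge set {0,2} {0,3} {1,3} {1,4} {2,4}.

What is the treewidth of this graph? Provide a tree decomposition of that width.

Every bag has size at most 3, so the width is 3 − 1 = 2 and tw(G) ≤ 2. The edges 4–1–3–0–2–4 form a cycle, so G is not a tree and its treewidth is at least 2. The upper and lower bounds meet at 2, so that is the treewidth.

Treewidth 2.
One optimal decomposition is:
Bags: B1 = {1, 3, 4}  B2 = {0, 3, 4}  B3 = {0, 2, 4}
Tree: B1–B2, B2–B3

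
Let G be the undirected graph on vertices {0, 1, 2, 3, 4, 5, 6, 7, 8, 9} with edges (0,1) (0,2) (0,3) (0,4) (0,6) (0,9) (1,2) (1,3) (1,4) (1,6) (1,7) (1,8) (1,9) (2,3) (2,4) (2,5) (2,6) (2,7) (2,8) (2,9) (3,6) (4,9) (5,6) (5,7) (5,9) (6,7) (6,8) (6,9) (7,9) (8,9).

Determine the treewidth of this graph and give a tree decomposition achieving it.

Treewidth 4.
Bags: B1 = {0, 1, 2, 6, 9}  B2 = {1, 2, 6, 8, 9}  B3 = {0, 1, 2, 4, 9}  B4 = {1, 2, 6, 7, 9}  B5 = {0, 1, 2, 3, 6}  B6 = {2, 5, 6, 7, 9}
Tree: B1–B2, B1–B3, B2–B4, B1–B5, B4–B6

Each bag holds 5 vertices, so the decomposition has width 4, which upper-bounds the treewidth. Conversely, {0, 1, 2, 4, 9} is a clique of size 5, and the vertices of any clique must share a bag in every tree decomposition; so some bag has ≥ 5 vertices and tw(G) ≥ 4. The upper and lower bounds meet at 4, so that is the treewidth.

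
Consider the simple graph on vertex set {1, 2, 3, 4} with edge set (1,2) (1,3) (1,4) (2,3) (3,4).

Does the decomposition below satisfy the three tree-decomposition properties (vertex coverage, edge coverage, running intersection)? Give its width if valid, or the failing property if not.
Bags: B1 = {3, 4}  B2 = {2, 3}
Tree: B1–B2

A tree decomposition must satisfy three properties: every vertex lies in some bag; for every edge, both endpoints lie together in some bag; and for every vertex, the bags containing it form a connected subtree. Here vertex 1 appears in no bag, so the decomposition is invalid.

No — vertex 1 appears in no bag.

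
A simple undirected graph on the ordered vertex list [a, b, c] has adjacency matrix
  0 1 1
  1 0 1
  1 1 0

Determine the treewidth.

2

A width-2 tree decomposition is:
Bags: B1 = {a, b, c}
Tree: (single bag)
A single bag containing all 3 vertices is trivially a valid decomposition of width 2. On the other hand G contains the 3-clique {a, b, c}. A clique must lie in a single bag of any decomposition, so no decomposition can have width below 2. Hence tw(G) = 2 exactly.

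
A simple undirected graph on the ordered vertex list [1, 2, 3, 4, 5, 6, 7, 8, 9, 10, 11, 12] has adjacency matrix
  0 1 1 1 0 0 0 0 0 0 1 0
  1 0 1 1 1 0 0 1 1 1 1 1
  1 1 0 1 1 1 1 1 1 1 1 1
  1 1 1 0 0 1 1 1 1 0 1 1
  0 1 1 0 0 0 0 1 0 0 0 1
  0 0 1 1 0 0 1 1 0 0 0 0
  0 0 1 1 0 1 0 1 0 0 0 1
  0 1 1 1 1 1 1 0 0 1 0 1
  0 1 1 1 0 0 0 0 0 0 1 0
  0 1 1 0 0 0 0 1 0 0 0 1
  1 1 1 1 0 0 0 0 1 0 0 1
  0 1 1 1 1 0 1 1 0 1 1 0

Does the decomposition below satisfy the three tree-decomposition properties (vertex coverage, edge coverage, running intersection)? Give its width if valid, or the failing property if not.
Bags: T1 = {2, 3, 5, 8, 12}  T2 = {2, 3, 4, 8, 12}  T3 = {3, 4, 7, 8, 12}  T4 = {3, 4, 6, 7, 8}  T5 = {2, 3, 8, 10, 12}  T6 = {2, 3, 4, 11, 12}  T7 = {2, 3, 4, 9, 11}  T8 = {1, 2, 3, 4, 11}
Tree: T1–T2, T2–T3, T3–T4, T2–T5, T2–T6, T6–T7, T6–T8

Checking the three conditions: (i) the bags cover all of {1, 2, 3, 4, 5, 6, 7, 8, 9, 10, 11, 12}; (ii) for each edge, some bag contains both endpoints; (iii) the bags containing any fixed vertex form a subtree. All hold, so the decomposition is valid with width 5 − 1 = 4.

Yes; width 4.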